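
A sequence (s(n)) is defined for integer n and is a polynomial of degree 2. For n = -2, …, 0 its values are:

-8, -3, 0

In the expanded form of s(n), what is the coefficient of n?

2

Write s(n) = an² + bn + c; the 3 given values yield a linear system in the 3 coefficients.
Solving, s(n) = -n² + 2n.
The coefficient of n is 2.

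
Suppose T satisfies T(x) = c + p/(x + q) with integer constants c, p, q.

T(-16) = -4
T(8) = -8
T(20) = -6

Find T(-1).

1

(T(x) − c)(x + q) = p for each data point; the three points give a linear system in c and q, then p follows.
Solving: c = -5, q = -2, p = -18, so T(x) = -5 − 18/(x − 2).
Then T(-1) = -5 − 18/(-3) = 1.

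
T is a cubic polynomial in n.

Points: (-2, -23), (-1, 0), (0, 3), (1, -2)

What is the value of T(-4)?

-177

Write T(n) = an³ + bn² + cn + d; the 4 given values yield a linear system in the 4 coefficients.
Solving, T(n) = 2n³ - 4n² - 3n + 3.
Then T(-4) = -177.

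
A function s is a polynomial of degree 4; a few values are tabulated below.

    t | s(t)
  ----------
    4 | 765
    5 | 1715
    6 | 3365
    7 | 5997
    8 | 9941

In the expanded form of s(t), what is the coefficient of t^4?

Write s(t) = at^4 + bt³ + ct² + dt + e; the 5 given values yield a linear system in the 5 coefficients.
Solving, s(t) = 2t^4 + 3t³ + 3t² + 2t + 5.
The coefficient of t^4 is 2.

2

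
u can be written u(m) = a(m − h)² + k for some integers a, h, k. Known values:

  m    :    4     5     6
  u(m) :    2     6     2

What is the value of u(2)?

First differences 4, -4; second difference -8 = 2a, so a = -4.
Expanding, the m-coefficient is −2ah = 8h; matching it to the data gives h = 5, and then k = 6.
So u(m) = -4(m − 5)² + 6.
u(2) = -4·(-3)² + 6 = -30.

-30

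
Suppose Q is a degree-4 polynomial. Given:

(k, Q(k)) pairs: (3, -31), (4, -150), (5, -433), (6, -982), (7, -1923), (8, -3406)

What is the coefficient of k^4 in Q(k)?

First differences: -119, -283, -549, -941, -1483. Second differences: -164, -266, -392, -542. Third differences: -102, -126, -150. Fourth differences: -24, -24.
Level-4 differences are constant, so Q has degree 4.
Fitting a degree-4 polynomial gives Q(k) = -k^4 + k³ + 3k² - 2k + 2.
The coefficient of k^4 is -1.

-1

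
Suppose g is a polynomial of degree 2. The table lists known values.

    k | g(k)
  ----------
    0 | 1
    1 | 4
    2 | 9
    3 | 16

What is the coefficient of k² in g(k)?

1

Write g(k) = ak² + bk + c; the 4 given values yield a linear system in the 3 coefficients.
Solving, g(k) = k² + 2k + 1.
The coefficient of k² is 1.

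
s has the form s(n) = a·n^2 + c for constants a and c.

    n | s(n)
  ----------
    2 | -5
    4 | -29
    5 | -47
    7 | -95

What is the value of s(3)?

-15

From s(2) = -5 and s(4) = -29: 4a + c = -5 and 16a + c = -29.
Subtracting: 12a = -24, so a = -2; then c = -5 − (-2)·4 = 3.
So s(n) = -2n² + 3, and s(3) = -15.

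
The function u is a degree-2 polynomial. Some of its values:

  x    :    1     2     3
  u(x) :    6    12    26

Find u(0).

Write u(x) = ax² + bx + c; the 3 given values yield a linear system in the 3 coefficients.
Solving, u(x) = 4x² - 6x + 8.
Then u(0) = 8.

8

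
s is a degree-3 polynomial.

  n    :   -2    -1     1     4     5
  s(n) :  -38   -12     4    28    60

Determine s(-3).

-84

Write s(n) = an³ + bn² + cn + d; the 5 given values yield a linear system in the 4 coefficients.
Solving, s(n) = n³ - 4n² + 7n.
Then s(-3) = -84.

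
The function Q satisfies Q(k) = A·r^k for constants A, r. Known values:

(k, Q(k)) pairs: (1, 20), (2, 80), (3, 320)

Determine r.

4

Consecutive ratio: 80/20 = 4, and 320/80 = 4, so r = 4.
Then A·4^1 = 20 gives A = 5, and Q(k) = 5·4^k.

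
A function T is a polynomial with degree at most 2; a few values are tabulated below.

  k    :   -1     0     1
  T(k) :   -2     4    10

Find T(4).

28

Write T(k) = ak² + bk + c; the 3 given values yield a linear system in the 3 coefficients.
Solving, the leading coefficient vanishes, and T(k) = 6k + 4.
Then T(4) = 28.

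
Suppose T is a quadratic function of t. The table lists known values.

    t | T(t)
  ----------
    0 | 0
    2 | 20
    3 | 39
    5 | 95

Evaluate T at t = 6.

Write T(t) = at² + bt + c; the 4 given values yield a linear system in the 3 coefficients.
Solving, T(t) = 3t² + 4t.
Then T(6) = 132.

132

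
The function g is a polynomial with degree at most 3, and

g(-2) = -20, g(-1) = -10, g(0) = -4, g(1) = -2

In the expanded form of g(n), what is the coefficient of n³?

First differences: 10, 6, 2. Second differences: -4, -4.
Level-2 differences are constant, so g has degree 2.
Fitting a degree-2 polynomial gives g(n) = -2n² + 4n - 4.
The coefficient of n³ is 0.

0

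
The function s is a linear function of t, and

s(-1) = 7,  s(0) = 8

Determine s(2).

10

Write s(t) = at + b; the 2 given values yield a linear system in the 2 coefficients.
Solving, s(t) = t + 8.
Then s(2) = 10.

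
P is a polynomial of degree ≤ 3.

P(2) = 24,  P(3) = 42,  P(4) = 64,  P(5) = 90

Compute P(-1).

First differences: 18, 22, 26. Second differences: 4, 4.
Level-2 differences are constant, so P has degree 2.
Fitting a degree-2 polynomial gives P(k) = 2k² + 8k.
Then P(-1) = -6.

-6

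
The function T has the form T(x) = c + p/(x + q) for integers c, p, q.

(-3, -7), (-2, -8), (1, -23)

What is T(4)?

(T(x) − c)(x + q) = p for each data point; the three points give a linear system in c and q, then p follows.
Solving: c = -3, q = -2, p = 20, so T(x) = -3 + 20/(x − 2).
Then T(4) = -3 + 20/2 = 7.

7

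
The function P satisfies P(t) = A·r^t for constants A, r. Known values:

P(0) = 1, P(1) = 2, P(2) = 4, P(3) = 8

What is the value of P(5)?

32

Consecutive ratio: 2/1 = 2, and 4/2 = 2, so r = 2.
Then A·2^0 = 1 gives A = 1, and P(t) = 1·2^t.
P(5) = 1·2^5 = 32.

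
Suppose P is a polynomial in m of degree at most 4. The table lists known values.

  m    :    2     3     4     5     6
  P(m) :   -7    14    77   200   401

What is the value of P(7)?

First differences: 21, 63, 123, 201. Second differences: 42, 60, 78. Third differences: 18, 18.
Level-3 differences are constant, so P has degree 3.
Extending the table by one column gives the next first difference 297, so P(7) = 401 + 297 = 698.

698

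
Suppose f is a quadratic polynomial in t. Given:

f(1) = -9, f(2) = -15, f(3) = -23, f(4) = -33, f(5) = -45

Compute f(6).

-59

Write f(t) = at² + bt + c; the 5 given values yield a linear system in the 3 coefficients.
Solving, f(t) = -t² - 3t - 5.
Then f(6) = -59.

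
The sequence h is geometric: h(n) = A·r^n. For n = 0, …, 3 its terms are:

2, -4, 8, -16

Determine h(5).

-64

Consecutive ratio: -4/2 = -2, and 8/(-4) = -2, so r = -2.
Then A·(-2)^0 = 2 gives A = 2, and h(n) = 2·(-2)^n.
h(5) = 2·(-2)^5 = -64.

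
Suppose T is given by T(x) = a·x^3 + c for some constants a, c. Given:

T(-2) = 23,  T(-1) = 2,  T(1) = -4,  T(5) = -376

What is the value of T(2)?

-25

From T(-2) = 23 and T(-1) = 2: -8a + c = 23 and -1a + c = 2.
Subtracting: 7a = -21, so a = -3; then c = 23 − (-3)·(-8) = -1.
So T(x) = -3x³ − 1, and T(2) = -25.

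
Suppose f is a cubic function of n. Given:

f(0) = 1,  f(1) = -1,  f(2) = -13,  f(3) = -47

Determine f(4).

-115

Write f(n) = an³ + bn² + cn + d; the 4 given values yield a linear system in the 4 coefficients.
Solving, f(n) = -2n³ + n² - n + 1.
Then f(4) = -115.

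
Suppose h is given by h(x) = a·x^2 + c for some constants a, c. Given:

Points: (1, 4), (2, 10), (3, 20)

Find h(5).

52

From h(1) = 4 and h(2) = 10: 1a + c = 4 and 4a + c = 10.
Subtracting: 3a = 6, so a = 2; then c = 4 − 2·1 = 2.
So h(x) = 2x² + 2, and h(5) = 52.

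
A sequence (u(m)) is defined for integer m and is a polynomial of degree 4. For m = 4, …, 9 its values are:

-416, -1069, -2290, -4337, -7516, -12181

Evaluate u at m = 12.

-39352

Write u(m) = am^4 + bm³ + cm² + dm + e; the 6 given values yield a linear system in the 5 coefficients.
Solving, u(m) = -2m^4 + m³ + 3m² - 3m - 4.
Then u(12) = -39352.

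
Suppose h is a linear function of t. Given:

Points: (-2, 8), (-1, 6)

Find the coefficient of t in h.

-2

Write h(t) = at + b; the 2 given values yield a linear system in the 2 coefficients.
Solving, h(t) = -2t + 4.
The coefficient of t is -2.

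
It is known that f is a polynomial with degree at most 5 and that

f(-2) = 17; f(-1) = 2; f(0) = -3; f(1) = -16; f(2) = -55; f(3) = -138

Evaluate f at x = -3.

Write f(x) = ax^5 + bx^4 + cx³ + dx² + ex + p; the 6 given values yield a linear system in the 6 coefficients.
Solving, the top 2 coefficients vanish, and f(x) = -3x³ - 4x² - 6x - 3.
Then f(-3) = 60.

60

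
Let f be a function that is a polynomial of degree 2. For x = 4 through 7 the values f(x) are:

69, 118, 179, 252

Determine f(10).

Write f(x) = ax² + bx + c; the 4 given values yield a linear system in the 3 coefficients.
Solving, f(x) = 6x² - 5x - 7.
Then f(10) = 543.

543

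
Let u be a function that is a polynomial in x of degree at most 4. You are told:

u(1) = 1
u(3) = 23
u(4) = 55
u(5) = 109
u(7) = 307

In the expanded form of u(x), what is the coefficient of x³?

Write u(x) = ax^4 + bx³ + cx² + dx + e; the 5 given values yield a linear system in the 5 coefficients.
Solving, the leading coefficient vanishes, and u(x) = x³ - x² + 2x - 1.
The coefficient of x³ is 1.

1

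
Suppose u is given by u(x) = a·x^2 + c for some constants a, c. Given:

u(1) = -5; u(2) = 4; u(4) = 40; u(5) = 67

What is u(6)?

100

From u(1) = -5 and u(2) = 4: 1a + c = -5 and 4a + c = 4.
Subtracting: 3a = 9, so a = 3; then c = -5 − 3·1 = -8.
So u(x) = 3x² − 8, and u(6) = 100.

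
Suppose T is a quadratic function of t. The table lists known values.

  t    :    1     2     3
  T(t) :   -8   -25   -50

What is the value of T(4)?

Write T(t) = at² + bt + c; the 3 given values yield a linear system in the 3 coefficients.
Solving, T(t) = -4t² - 5t + 1.
Then T(4) = -83.

-83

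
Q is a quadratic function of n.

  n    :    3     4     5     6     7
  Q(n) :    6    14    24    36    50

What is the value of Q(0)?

-6

First differences: 8, 10, 12, 14. Second differences: 2, 2, 2.
Level-2 differences are constant, so Q has degree 2.
Fitting a degree-2 polynomial gives Q(n) = n² + n - 6.
Then Q(0) = -6.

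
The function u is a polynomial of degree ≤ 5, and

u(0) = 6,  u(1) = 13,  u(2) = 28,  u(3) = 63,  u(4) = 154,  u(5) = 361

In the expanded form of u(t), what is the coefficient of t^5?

0

First differences: 7, 15, 35, 91, 207. Second differences: 8, 20, 56, 116. Third differences: 12, 36, 60. Fourth differences: 24, 24.
Level-4 differences are constant, so u has degree 4.
Fitting a degree-4 polynomial gives u(t) = t^4 - 4t³ + 9t² + t + 6.
The coefficient of t^5 is 0.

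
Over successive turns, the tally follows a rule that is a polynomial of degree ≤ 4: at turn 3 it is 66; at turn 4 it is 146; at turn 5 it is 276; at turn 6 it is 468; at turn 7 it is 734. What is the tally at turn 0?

6

Write the value at x as P(x).
First differences: 80, 130, 192, 266. Second differences: 50, 62, 74. Third differences: 12, 12.
Level-3 differences are constant, so P has degree 3.
Fitting a degree-3 polynomial gives P(x) = 2x³ + x² - x + 6.
Then P(0) = 6.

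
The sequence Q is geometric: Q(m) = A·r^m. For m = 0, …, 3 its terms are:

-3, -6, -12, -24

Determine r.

Consecutive ratio: -6/(-3) = 2, and -12/(-6) = 2, so r = 2.
Then A·2^0 = -3 gives A = -3, and Q(m) = -3·2^m.

2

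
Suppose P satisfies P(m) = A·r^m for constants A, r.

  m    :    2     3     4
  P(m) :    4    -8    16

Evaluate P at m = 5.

-32

Consecutive ratio: -8/4 = -2, and 16/(-8) = -2, so r = -2.
Then A·(-2)^2 = 4 gives A = 1, and P(m) = 1·(-2)^m.
P(5) = 1·(-2)^5 = -32.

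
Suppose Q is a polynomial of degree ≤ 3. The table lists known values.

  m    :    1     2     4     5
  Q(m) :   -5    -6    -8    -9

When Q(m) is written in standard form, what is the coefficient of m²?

Write Q(m) = am³ + bm² + cm + d; the 4 given values yield a linear system in the 4 coefficients.
Solving, the top 2 coefficients vanish, and Q(m) = -m - 4.
The coefficient of m² is 0.

0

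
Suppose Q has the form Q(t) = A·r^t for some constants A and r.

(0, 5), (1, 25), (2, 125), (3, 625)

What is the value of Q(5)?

Consecutive ratio: 25/5 = 5, and 125/25 = 5, so r = 5.
Then A·5^0 = 5 gives A = 5, and Q(t) = 5·5^t.
Q(5) = 5·5^5 = 15625.

15625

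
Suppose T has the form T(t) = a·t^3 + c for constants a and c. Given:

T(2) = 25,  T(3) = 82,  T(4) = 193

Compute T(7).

1030

From T(2) = 25 and T(3) = 82: 8a + c = 25 and 27a + c = 82.
Subtracting: 19a = 57, so a = 3; then c = 25 − 3·8 = 1.
So T(t) = 3t³ + 1, and T(7) = 1030.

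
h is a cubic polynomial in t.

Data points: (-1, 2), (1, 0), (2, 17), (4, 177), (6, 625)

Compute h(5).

Write h(t) = at³ + bt² + ct + d; the 5 given values yield a linear system in the 4 coefficients.
Solving, h(t) = 3t³ - 4t + 1.
Then h(5) = 356.

356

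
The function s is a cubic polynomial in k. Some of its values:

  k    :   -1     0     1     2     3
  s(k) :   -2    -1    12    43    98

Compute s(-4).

First differences: 1, 13, 31, 55. Second differences: 12, 18, 24. Third differences: 6, 6.
Level-3 differences are constant, so s has degree 3.
Fitting a degree-3 polynomial gives s(k) = k³ + 6k² + 6k - 1.
Then s(-4) = 7.

7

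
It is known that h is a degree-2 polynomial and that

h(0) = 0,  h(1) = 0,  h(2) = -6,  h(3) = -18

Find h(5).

Write h(x) = ax² + bx + c; the 4 given values yield a linear system in the 3 coefficients.
Solving, h(x) = -3x² + 3x.
Then h(5) = -60.

-60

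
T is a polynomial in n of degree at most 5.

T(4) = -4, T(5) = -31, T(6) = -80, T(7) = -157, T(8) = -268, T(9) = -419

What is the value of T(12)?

-1172

First differences: -27, -49, -77, -111, -151. Second differences: -22, -28, -34, -40. Third differences: -6, -6, -6.
Level-3 differences are constant, so T has degree 3.
Fitting a degree-3 polynomial gives T(n) = -n³ + 4n² - 2n + 4.
Then T(12) = -1172.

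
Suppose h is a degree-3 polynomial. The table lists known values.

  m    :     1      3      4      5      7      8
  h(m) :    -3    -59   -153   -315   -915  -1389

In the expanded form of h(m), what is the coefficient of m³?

-3

Write h(m) = am³ + bm² + cm + d; the 6 given values yield a linear system in the 4 coefficients.
Solving, h(m) = -3m³ + 2m² + 3m - 5.
The coefficient of m³ is -3.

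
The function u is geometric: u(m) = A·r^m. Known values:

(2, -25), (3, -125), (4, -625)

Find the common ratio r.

Consecutive ratio: -125/(-25) = 5, and -625/(-125) = 5, so r = 5.
Then A·5^2 = -25 gives A = -1, and u(m) = -1·5^m.

5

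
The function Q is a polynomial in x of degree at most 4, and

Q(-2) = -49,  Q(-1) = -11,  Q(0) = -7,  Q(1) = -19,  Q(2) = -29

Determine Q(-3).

-139

First differences: 38, 4, -12, -10. Second differences: -34, -16, 2. Third differences: 18, 18.
Level-3 differences are constant, so Q has degree 3.
Fitting a degree-3 polynomial gives Q(x) = 3x³ - 8x² - 7x - 7.
Then Q(-3) = -139.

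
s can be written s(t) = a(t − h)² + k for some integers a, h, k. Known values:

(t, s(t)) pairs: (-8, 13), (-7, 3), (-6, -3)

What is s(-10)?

First differences -10, -6; second difference 4 = 2a, so a = 2.
Expanding, the t-coefficient is −2ah = -4h; matching it to the data gives h = -5, and then k = -5.
So s(t) = 2(t + 5)² − 5.
s(-10) = 2·(-5)² − 5 = 45.

45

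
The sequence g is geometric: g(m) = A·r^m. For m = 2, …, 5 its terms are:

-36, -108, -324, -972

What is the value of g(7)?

-8748

Consecutive ratio: -108/(-36) = 3, and -324/(-108) = 3, so r = 3.
Then A·3^2 = -36 gives A = -4, and g(m) = -4·3^m.
g(7) = -4·3^7 = -8748.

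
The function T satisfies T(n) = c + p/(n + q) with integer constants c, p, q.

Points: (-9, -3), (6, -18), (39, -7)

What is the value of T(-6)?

(T(n) − c)(n + q) = p for each data point; the three points give a linear system in c and q, then p follows.
Solving: c = -6, q = -3, p = -36, so T(n) = -6 − 36/(n − 3).
Then T(-6) = -6 − 36/(-9) = -2.

-2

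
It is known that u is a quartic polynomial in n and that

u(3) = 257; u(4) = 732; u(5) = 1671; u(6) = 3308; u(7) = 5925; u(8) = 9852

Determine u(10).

Write u(n) = an^4 + bn³ + cn² + dn + e; the 6 given values yield a linear system in the 5 coefficients.
Solving, u(n) = 2n^4 + 3n³ + 2n² - 4.
Then u(10) = 23196.

23196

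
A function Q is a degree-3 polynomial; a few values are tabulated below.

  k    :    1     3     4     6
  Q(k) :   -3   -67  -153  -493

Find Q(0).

Write Q(k) = ak³ + bk² + ck + d; the 4 given values yield a linear system in the 4 coefficients.
Solving, Q(k) = -2k³ - 2k² + 2k - 1.
Then Q(0) = -1.

-1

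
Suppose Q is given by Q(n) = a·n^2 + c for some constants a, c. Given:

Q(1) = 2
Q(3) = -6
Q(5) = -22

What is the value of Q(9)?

From Q(1) = 2 and Q(3) = -6: 1a + c = 2 and 9a + c = -6.
Subtracting: 8a = -8, so a = -1; then c = 2 − (-1)·1 = 3.
So Q(n) = -1n² + 3, and Q(9) = -78.

-78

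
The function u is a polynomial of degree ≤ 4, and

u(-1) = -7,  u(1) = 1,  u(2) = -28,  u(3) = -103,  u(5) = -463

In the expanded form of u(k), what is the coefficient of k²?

-5

Write u(k) = ak^4 + bk³ + ck² + dk + e; the 5 given values yield a linear system in the 5 coefficients.
Solving, the leading coefficient vanishes, and u(k) = -3k³ - 5k² + 7k + 2.
The coefficient of k² is -5.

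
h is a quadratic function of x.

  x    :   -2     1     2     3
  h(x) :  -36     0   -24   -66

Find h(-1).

-6

Write h(x) = ax² + bx + c; the 4 given values yield a linear system in the 3 coefficients.
Solving, h(x) = -9x² + 3x + 6.
Then h(-1) = -6.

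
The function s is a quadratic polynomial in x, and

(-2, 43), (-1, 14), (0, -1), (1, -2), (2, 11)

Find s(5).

134

First differences: -29, -15, -1, 13. Second differences: 14, 14, 14.
Level-2 differences are constant, so s has degree 2.
Fitting a degree-2 polynomial gives s(x) = 7x² - 8x - 1.
Then s(5) = 134.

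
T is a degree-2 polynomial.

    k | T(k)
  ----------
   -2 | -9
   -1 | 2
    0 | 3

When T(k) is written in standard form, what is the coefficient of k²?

Write T(k) = ak² + bk + c; the 3 given values yield a linear system in the 3 coefficients.
Solving, T(k) = -5k² - 4k + 3.
The coefficient of k² is -5.

-5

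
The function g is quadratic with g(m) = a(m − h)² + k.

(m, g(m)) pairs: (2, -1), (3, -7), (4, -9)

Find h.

4

First differences -6, -2; second difference 4 = 2a, so a = 2.
Expanding, the m-coefficient is −2ah = -4h; matching it to the data gives h = 4, and then k = -9.
So g(m) = 2(m − 4)² − 9.
Hence h = 4.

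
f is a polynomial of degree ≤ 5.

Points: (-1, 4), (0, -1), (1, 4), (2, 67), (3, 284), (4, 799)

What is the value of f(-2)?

Write f(t) = at^5 + bt^4 + ct³ + dt² + et + p; the 6 given values yield a linear system in the 6 coefficients.
Solving, the leading coefficient vanishes, and f(t) = 2t^4 + 4t³ + 3t² - 4t - 1.
Then f(-2) = 19.

19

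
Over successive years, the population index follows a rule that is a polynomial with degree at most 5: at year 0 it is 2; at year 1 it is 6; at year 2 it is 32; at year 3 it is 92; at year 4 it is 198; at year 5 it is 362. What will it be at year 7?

Write the value at x as u(x).
First differences: 4, 26, 60, 106, 164. Second differences: 22, 34, 46, 58. Third differences: 12, 12, 12.
Level-3 differences are constant, so u has degree 3.
Fitting a degree-3 polynomial gives u(x) = 2x³ + 5x² - 3x + 2.
Then u(7) = 912.

912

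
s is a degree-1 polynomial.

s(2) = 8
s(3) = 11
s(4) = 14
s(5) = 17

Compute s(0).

First differences: 3, 3, 3.
Level-1 differences are constant, so s has degree 1.
Fitting a degree-1 polynomial gives s(n) = 3n + 2.
Then s(0) = 2.

2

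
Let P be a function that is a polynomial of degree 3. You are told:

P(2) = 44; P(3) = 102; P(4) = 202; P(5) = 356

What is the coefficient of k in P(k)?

Write P(k) = ak³ + bk² + ck + d; the 4 given values yield a linear system in the 4 coefficients.
Solving, P(k) = 2k³ + 3k² + 5k + 6.
The coefficient of k is 5.

5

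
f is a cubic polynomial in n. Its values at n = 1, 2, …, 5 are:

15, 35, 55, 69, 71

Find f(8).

First differences: 20, 20, 14, 2. Second differences: 0, -6, -12. Third differences: -6, -6.
Level-3 differences are constant, so f has degree 3.
Fitting a degree-3 polynomial gives f(n) = -n³ + 6n² + 9n + 1.
Then f(8) = -55.

-55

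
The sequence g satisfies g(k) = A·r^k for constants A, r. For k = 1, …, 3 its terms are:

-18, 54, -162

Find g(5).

Consecutive ratio: 54/(-18) = -3, and -162/54 = -3, so r = -3.
Then A·(-3)^1 = -18 gives A = 6, and g(k) = 6·(-3)^k.
g(5) = 6·(-3)^5 = -1458.

-1458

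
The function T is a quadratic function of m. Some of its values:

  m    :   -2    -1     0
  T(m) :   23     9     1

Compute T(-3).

Write T(m) = am² + bm + c; the 3 given values yield a linear system in the 3 coefficients.
Solving, T(m) = 3m² - 5m + 1.
Then T(-3) = 43.

43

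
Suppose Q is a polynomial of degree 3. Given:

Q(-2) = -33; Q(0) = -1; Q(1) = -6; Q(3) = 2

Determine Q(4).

39

Write Q(t) = at³ + bt² + ct + d; the 4 given values yield a linear system in the 4 coefficients.
Solving, Q(t) = 2t³ - 5t² - 2t - 1.
Then Q(4) = 39.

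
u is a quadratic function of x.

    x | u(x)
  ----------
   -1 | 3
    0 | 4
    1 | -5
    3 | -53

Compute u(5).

-141

Write u(x) = ax² + bx + c; the 4 given values yield a linear system in the 3 coefficients.
Solving, u(x) = -5x² - 4x + 4.
Then u(5) = -141.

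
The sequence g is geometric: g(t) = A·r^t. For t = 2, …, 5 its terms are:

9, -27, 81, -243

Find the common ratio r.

-3

Consecutive ratio: -27/9 = -3, and 81/(-27) = -3, so r = -3.
Then A·(-3)^2 = 9 gives A = 1, and g(t) = 1·(-3)^t.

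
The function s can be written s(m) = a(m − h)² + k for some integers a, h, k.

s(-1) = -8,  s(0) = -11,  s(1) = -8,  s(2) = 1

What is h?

First differences -3, 3, 9; second difference 6 = 2a, so a = 3.
Expanding, the m-coefficient is −2ah = -6h; matching it to the data gives h = 0, and then k = -11.
So s(m) = 3(m + 0)² − 11.
Hence h = 0.

0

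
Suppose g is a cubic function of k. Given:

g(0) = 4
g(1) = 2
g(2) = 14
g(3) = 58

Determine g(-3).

-86

Write g(k) = ak³ + bk² + ck + d; the 4 given values yield a linear system in the 4 coefficients.
Solving, g(k) = 3k³ - 2k² - 3k + 4.
Then g(-3) = -86.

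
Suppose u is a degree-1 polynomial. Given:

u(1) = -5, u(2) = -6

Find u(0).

Write u(n) = an + b; the 2 given values yield a linear system in the 2 coefficients.
Solving, u(n) = -n - 4.
Then u(0) = -4.

-4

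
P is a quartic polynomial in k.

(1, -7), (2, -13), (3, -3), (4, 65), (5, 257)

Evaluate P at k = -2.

47

Write P(k) = ak^4 + bk³ + ck² + dk + e; the 5 given values yield a linear system in the 5 coefficients.
Solving, P(k) = k^4 - 3k³ + k² - 3k - 3.
Then P(-2) = 47.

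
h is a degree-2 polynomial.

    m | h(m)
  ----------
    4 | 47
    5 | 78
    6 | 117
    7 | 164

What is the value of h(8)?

219

Write h(m) = am² + bm + c; the 4 given values yield a linear system in the 3 coefficients.
Solving, h(m) = 4m² - 5m + 3.
Then h(8) = 219.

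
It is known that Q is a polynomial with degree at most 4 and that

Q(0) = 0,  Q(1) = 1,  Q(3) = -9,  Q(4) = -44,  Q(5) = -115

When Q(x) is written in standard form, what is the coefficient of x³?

-2

Write Q(x) = ax^4 + bx³ + cx² + dx + e; the 5 given values yield a linear system in the 5 coefficients.
Solving, the leading coefficient vanishes, and Q(x) = -2x³ + 6x² - 3x.
The coefficient of x³ is -2.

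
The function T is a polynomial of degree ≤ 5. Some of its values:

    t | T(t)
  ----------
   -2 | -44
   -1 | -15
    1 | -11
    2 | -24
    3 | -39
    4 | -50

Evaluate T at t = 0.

Write T(t) = at^5 + bt^4 + ct³ + dt² + et + p; the 6 given values yield a linear system in the 6 coefficients.
Solving, the top 2 coefficients vanish, and T(t) = t³ - 7t² + t - 6.
Then T(0) = -6.

-6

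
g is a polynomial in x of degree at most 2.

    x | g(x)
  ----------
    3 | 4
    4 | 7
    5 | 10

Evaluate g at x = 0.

-5

First differences: 3, 3.
Level-1 differences are constant, so g has degree 1.
Fitting a degree-1 polynomial gives g(x) = 3x - 5.
Then g(0) = -5.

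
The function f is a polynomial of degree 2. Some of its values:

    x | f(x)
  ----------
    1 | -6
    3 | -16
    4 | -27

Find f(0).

-7

Write f(x) = ax² + bx + c; the 3 given values yield a linear system in the 3 coefficients.
Solving, f(x) = -2x² + 3x - 7.
Then f(0) = -7.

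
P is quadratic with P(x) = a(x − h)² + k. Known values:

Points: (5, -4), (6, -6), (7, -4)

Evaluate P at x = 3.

12

First differences -2, 2; second difference 4 = 2a, so a = 2.
Expanding, the x-coefficient is −2ah = -4h; matching it to the data gives h = 6, and then k = -6.
So P(x) = 2(x − 6)² − 6.
P(3) = 2·(-3)² − 6 = 12.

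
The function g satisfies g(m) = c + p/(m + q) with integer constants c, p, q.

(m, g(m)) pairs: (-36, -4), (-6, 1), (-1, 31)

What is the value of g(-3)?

(g(m) − c)(m + q) = p for each data point; the three points give a linear system in c and q, then p follows.
Solving: c = -5, q = 0, p = -36, so g(m) = -5 − 36/(m + 0).
Then g(-3) = -5 − 36/(-3) = 7.

7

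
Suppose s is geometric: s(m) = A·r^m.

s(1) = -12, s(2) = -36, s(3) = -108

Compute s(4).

-324

Consecutive ratio: -36/(-12) = 3, and -108/(-36) = 3, so r = 3.
Then A·3^1 = -12 gives A = -4, and s(m) = -4·3^m.
s(4) = -4·3^4 = -324.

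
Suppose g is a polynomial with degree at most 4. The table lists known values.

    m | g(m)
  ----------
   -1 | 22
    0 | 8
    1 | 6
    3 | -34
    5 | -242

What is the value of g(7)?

-762

Write g(m) = am^4 + bm³ + cm² + dm + e; the 5 given values yield a linear system in the 5 coefficients.
Solving, the leading coefficient vanishes, and g(m) = -3m³ + 6m² - 5m + 8.
Then g(7) = -762.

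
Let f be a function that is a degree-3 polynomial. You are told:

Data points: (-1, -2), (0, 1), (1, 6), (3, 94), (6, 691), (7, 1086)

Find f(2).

Write f(m) = am³ + bm² + cm + d; the 6 given values yield a linear system in the 4 coefficients.
Solving, f(m) = 3m³ + m² + m + 1.
Then f(2) = 31.

31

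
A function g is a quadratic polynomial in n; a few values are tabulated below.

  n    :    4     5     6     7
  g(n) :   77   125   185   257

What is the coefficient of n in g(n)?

First differences: 48, 60, 72. Second differences: 12, 12.
Level-2 differences are constant, so g has degree 2.
Fitting a degree-2 polynomial gives g(n) = 6n² - 6n + 5.
The coefficient of n is -6.

-6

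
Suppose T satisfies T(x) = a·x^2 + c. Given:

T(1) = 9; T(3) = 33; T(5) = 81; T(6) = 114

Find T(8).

198

From T(1) = 9 and T(3) = 33: 1a + c = 9 and 9a + c = 33.
Subtracting: 8a = 24, so a = 3; then c = 9 − 3·1 = 6.
So T(x) = 3x² + 6, and T(8) = 198.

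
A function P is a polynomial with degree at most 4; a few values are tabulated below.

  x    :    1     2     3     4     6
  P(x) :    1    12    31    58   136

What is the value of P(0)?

Write P(x) = ax^4 + bx³ + cx² + dx + e; the 5 given values yield a linear system in the 5 coefficients.
Solving, the top 2 coefficients vanish, and P(x) = 4x² - x - 2.
Then P(0) = -2.

-2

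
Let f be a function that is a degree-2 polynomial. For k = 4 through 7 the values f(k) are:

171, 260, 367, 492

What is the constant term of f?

-5

Write f(k) = ak² + bk + c; the 4 given values yield a linear system in the 3 coefficients.
Solving, f(k) = 9k² + 8k - 5.
The constant term is f(0) = -5.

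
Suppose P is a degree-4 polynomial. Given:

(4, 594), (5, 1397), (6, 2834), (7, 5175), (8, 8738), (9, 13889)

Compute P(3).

203

First differences: 803, 1437, 2341, 3563, 5151. Second differences: 634, 904, 1222, 1588. Third differences: 270, 318, 366. Fourth differences: 48, 48.
Level-4 differences are constant, so P has degree 4.
Fitting a degree-4 polynomial gives P(m) = 2m^4 + m³ + 4m + 2.
Then P(3) = 203.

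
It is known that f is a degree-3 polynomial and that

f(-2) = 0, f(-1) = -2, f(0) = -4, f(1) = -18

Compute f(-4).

Write f(m) = am³ + bm² + cm + d; the 4 given values yield a linear system in the 4 coefficients.
Solving, f(m) = -2m³ - 6m² - 6m - 4.
Then f(-4) = 52.

52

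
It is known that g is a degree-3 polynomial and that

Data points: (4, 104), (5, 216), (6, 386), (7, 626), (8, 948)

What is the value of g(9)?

First differences: 112, 170, 240, 322. Second differences: 58, 70, 82. Third differences: 12, 12.
Level-3 differences are constant, so g has degree 3.
Extending the table by one column gives the next first difference 416, so g(9) = 948 + 416 = 1364.

1364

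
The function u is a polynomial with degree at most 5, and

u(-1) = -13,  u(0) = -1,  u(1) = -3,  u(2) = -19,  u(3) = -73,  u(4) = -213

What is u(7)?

-1989

Write u(x) = ax^5 + bx^4 + cx³ + dx² + ex + p; the 6 given values yield a linear system in the 6 coefficients.
Solving, the leading coefficient vanishes, and u(x) = -x^4 + 2x³ - 6x² + 3x - 1.
Then u(7) = -1989.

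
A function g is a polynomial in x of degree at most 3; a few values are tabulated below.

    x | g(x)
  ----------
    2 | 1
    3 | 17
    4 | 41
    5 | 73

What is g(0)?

Write g(x) = ax³ + bx² + cx + d; the 4 given values yield a linear system in the 4 coefficients.
Solving, the leading coefficient vanishes, and g(x) = 4x² - 4x - 7.
The constant term is g(0) = -7.

-7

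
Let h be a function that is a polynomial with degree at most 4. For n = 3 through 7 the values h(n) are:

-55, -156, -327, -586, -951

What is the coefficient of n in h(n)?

3

First differences: -101, -171, -259, -365. Second differences: -70, -88, -106. Third differences: -18, -18.
Level-3 differences are constant, so h has degree 3.
Fitting a degree-3 polynomial gives h(n) = -3n³ + n² + 3n + 8.
The coefficient of n is 3.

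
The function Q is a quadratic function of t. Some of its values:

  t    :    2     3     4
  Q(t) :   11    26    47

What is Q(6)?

107

Write Q(t) = at² + bt + c; the 3 given values yield a linear system in the 3 coefficients.
Solving, Q(t) = 3t² - 1.
Then Q(6) = 107.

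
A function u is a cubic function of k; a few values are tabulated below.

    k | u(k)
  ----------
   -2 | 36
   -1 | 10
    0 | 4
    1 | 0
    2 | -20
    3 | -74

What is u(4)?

Write u(k) = ak³ + bk² + ck + d; the 6 given values yield a linear system in the 4 coefficients.
Solving, u(k) = -3k³ + k² - 2k + 4.
Then u(4) = -180.

-180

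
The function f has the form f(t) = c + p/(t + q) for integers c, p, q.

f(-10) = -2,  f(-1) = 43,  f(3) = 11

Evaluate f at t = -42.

(f(t) − c)(t + q) = p for each data point; the three points give a linear system in c and q, then p follows.
Solving: c = 3, q = 2, p = 40, so f(t) = 3 + 40/(t + 2).
Then f(-42) = 3 + 40/(-40) = 2.

2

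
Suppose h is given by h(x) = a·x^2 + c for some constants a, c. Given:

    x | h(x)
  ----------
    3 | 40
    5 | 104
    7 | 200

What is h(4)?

68

From h(3) = 40 and h(5) = 104: 9a + c = 40 and 25a + c = 104.
Subtracting: 16a = 64, so a = 4; then c = 40 − 4·9 = 4.
So h(x) = 4x² + 4, and h(4) = 68.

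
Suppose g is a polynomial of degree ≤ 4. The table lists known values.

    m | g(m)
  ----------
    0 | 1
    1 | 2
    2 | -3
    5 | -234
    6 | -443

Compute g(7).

-748

Write g(m) = am^4 + bm³ + cm² + dm + e; the 5 given values yield a linear system in the 5 coefficients.
Solving, the leading coefficient vanishes, and g(m) = -3m³ + 6m² - 2m + 1.
Then g(7) = -748.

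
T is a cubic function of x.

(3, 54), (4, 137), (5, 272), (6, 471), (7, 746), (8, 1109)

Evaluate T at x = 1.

-4

First differences: 83, 135, 199, 275, 363. Second differences: 52, 64, 76, 88. Third differences: 12, 12, 12.
Level-3 differences are constant, so T has degree 3.
Fitting a degree-3 polynomial gives T(x) = 2x³ + 2x² - 5x - 3.
Then T(1) = -4.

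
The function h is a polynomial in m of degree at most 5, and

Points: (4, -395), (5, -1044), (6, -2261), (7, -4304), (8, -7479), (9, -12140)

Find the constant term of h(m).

First differences: -649, -1217, -2043, -3175, -4661. Second differences: -568, -826, -1132, -1486. Third differences: -258, -306, -354. Fourth differences: -48, -48.
Level-4 differences are constant, so h has degree 4.
Fitting a degree-4 polynomial gives h(m) = -2m^4 + m³ + 3m² + m + 1.
The constant term is h(0) = 1.

1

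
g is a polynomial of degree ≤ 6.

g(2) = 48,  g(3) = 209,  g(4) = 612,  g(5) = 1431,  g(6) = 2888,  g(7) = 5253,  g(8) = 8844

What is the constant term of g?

First differences: 161, 403, 819, 1457, 2365, 3591. Second differences: 242, 416, 638, 908, 1226. Third differences: 174, 222, 270, 318. Fourth differences: 48, 48, 48.
Level-4 differences are constant, so g has degree 4.
Fitting a degree-4 polynomial gives g(n) = 2n^4 + n³ + 2n² + 2n - 4.
The constant term is g(0) = -4.

-4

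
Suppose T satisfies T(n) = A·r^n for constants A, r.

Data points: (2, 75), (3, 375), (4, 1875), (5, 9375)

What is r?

5

Consecutive ratio: 375/75 = 5, and 1875/375 = 5, so r = 5.
Then A·5^2 = 75 gives A = 3, and T(n) = 3·5^n.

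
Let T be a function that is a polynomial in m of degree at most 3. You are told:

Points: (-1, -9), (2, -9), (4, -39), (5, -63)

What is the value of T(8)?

-171

Write T(m) = am³ + bm² + cm + d; the 4 given values yield a linear system in the 4 coefficients.
Solving, the leading coefficient vanishes, and T(m) = -3m² + 3m - 3.
Then T(8) = -171.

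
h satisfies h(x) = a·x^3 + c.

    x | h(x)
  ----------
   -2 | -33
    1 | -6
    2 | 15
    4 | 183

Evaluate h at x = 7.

From h(-2) = -33 and h(1) = -6: -8a + c = -33 and 1a + c = -6.
Subtracting: 9a = 27, so a = 3; then c = -33 − 3·(-8) = -9.
So h(x) = 3x³ − 9, and h(7) = 1020.

1020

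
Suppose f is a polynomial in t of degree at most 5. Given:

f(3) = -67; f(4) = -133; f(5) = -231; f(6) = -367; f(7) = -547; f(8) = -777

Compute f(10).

-1411

Write f(t) = at^5 + bt^4 + ct³ + dt² + et + p; the 6 given values yield a linear system in the 6 coefficients.
Solving, the top 2 coefficients vanish, and f(t) = -t³ - 4t² - t - 1.
Then f(10) = -1411.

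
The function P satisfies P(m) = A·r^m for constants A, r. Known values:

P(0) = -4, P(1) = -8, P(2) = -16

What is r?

2

Consecutive ratio: -8/(-4) = 2, and -16/(-8) = 2, so r = 2.
Then A·2^0 = -4 gives A = -4, and P(m) = -4·2^m.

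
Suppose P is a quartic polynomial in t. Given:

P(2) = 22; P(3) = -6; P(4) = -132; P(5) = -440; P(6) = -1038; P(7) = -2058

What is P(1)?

12

First differences: -28, -126, -308, -598, -1020. Second differences: -98, -182, -290, -422. Third differences: -84, -108, -132. Fourth differences: -24, -24.
Level-4 differences are constant, so P has degree 4.
Fitting a degree-4 polynomial gives P(t) = -t^4 + 6t² + 7t.
Then P(1) = 12.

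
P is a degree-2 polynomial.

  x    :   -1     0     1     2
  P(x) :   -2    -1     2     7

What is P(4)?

Write P(x) = ax² + bx + c; the 4 given values yield a linear system in the 3 coefficients.
Solving, P(x) = x² + 2x - 1.
Then P(4) = 23.

23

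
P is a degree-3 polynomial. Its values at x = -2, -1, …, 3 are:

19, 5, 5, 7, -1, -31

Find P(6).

-373

Write P(x) = ax³ + bx² + cx + d; the 6 given values yield a linear system in the 4 coefficients.
Solving, P(x) = -2x³ + x² + 3x + 5.
Then P(6) = -373.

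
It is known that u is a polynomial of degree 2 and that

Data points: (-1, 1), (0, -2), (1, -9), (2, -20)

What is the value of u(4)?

First differences: -3, -7, -11. Second differences: -4, -4.
Level-2 differences are constant, so u has degree 2.
Fitting a degree-2 polynomial gives u(n) = -2n² - 5n - 2.
Then u(4) = -54.

-54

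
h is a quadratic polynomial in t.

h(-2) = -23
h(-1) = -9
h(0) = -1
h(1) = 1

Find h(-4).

-69

First differences: 14, 8, 2. Second differences: -6, -6.
Level-2 differences are constant, so h has degree 2.
Fitting a degree-2 polynomial gives h(t) = -3t² + 5t - 1.
Then h(-4) = -69.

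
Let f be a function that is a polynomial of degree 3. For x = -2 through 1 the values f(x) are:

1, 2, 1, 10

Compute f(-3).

-14

Write f(x) = ax³ + bx² + cx + d; the 4 given values yield a linear system in the 4 coefficients.
Solving, f(x) = 2x³ + 5x² + 2x + 1.
Then f(-3) = -14.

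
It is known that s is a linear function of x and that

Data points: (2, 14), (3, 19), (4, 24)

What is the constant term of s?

4

First differences: 5, 5.
Level-1 differences are constant, so s has degree 1.
Fitting a degree-1 polynomial gives s(x) = 5x + 4.
The constant term is s(0) = 4.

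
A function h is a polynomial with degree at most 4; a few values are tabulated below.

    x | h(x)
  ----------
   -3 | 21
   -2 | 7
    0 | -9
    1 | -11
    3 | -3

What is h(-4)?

Write h(x) = ax^4 + bx³ + cx² + dx + e; the 5 given values yield a linear system in the 5 coefficients.
Solving, the top 2 coefficients vanish, and h(x) = 2x² - 4x - 9.
Then h(-4) = 39.

39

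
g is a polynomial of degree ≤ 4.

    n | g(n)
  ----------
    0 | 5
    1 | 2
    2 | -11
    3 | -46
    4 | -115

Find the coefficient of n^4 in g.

Write g(n) = an^4 + bn³ + cn² + dn + e; the 5 given values yield a linear system in the 5 coefficients.
Solving, the leading coefficient vanishes, and g(n) = -2n³ + n² - 2n + 5.
The coefficient of n^4 is 0.

0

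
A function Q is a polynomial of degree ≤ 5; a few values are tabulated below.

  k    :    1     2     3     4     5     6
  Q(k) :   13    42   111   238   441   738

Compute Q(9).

First differences: 29, 69, 127, 203, 297. Second differences: 40, 58, 76, 94. Third differences: 18, 18, 18.
Level-3 differences are constant, so Q has degree 3.
Fitting a degree-3 polynomial gives Q(k) = 3k³ + 2k² + 2k + 6.
Then Q(9) = 2373.

2373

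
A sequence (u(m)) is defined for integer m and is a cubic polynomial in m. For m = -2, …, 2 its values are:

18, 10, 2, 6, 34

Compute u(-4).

Write u(m) = am³ + bm² + cm + d; the 5 given values yield a linear system in the 4 coefficients.
Solving, u(m) = 2m³ + 6m² - 4m + 2.
Then u(-4) = -14.

-14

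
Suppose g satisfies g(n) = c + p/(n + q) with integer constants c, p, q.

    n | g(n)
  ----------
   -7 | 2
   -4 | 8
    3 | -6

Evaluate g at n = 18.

-3

(g(n) − c)(n + q) = p for each data point; the three points give a linear system in c and q, then p follows.
Solving: c = -2, q = 2, p = -20, so g(n) = -2 − 20/(n + 2).
Then g(18) = -2 − 20/20 = -3.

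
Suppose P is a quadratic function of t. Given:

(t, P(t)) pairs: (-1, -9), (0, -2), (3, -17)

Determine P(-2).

-22

Write P(t) = at² + bt + c; the 3 given values yield a linear system in the 3 coefficients.
Solving, P(t) = -3t² + 4t - 2.
Then P(-2) = -22.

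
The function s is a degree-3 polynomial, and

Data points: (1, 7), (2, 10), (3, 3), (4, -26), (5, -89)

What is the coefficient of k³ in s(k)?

-2

First differences: 3, -7, -29, -63. Second differences: -10, -22, -34. Third differences: -12, -12.
Level-3 differences are constant, so s has degree 3.
Fitting a degree-3 polynomial gives s(k) = -2k³ + 7k² - 4k + 6.
The coefficient of k³ is -2.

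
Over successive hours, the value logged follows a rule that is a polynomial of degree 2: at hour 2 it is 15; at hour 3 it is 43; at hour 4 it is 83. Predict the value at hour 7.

Write the value at k as T(k).
Write T(k) = ak² + bk + c; the 3 given values yield a linear system in the 3 coefficients.
Solving, T(k) = 6k² - 2k - 5.
Then T(7) = 275.

275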